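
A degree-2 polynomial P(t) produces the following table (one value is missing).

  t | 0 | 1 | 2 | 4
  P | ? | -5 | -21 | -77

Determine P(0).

3

The 3 known values determine P uniquely (degree ≤ 2).
Evaluate each Lagrange basis at t = 0:
L_0(0) = (-2)·(-4)/[(-1)·(-3)] = 8/3
L_1(0) = (-1)·(-4)/[(1)·(-2)] = -2
L_2(0) = (-1)·(-2)/[(3)·(2)] = 1/3
Sum: (-5)·(8/3) + (-21)·(-2) + (-77)·(1/3) = 3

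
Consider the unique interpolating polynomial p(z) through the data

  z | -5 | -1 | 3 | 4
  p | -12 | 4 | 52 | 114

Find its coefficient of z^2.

L_0(z) = (z + 1)(z - 3)(z - 4) / [-288] = -(1/288)z^3 + (1/48)z^2 - (5/288)z - 1/24
L_1(z) = (z + 5)(z - 3)(z - 4) / [80] = (1/80)z^3 - (1/40)z^2 - (23/80)z + 3/4
L_2(z) = (z + 5)(z + 1)(z - 4) / [-32] = -(1/32)z^3 - (1/16)z^2 + (19/32)z + 5/8
L_3(z) = (z + 5)(z + 1)(z - 3) / [45] = (1/45)z^3 + (1/15)z^2 - (13/45)z - 1/3
p(z) = (-12)·L_0 + 4·L_1 + 52·L_2 + 114·L_3
Only the coefficient of z^2 is needed; take it from each L_i and combine:
(-12)·(1/48) + 4·(-1/40) + 52·(-1/16) + 114·(1/15) = 4

4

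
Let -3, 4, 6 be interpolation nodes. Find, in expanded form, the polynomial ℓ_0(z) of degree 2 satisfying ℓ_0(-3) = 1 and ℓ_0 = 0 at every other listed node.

ℓ_0(z) = (1/63)z^2 - (10/63)z + 8/21

ℓ_0(z) = (z - 4)(z - 6) / [(-7)·(-9)]
       = (z^2 - 10z + 24) / (63)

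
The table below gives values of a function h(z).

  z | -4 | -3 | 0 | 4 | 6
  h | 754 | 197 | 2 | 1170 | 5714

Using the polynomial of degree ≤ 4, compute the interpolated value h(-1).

Evaluate each Lagrange basis at z = -1:
L_0(-1) = (2)·(-1)·(-5)·(-7)/[(-1)·(-4)·(-8)·(-10)] = -7/32
L_1(-1) = (3)·(-1)·(-5)·(-7)/[(1)·(-3)·(-7)·(-9)] = 5/9
L_2(-1) = (3)·(2)·(-5)·(-7)/[(4)·(3)·(-4)·(-6)] = 35/48
L_3(-1) = (3)·(2)·(-1)·(-7)/[(8)·(7)·(4)·(-2)] = -3/32
L_4(-1) = (3)·(2)·(-1)·(-5)/[(10)·(9)·(6)·(2)] = 1/36
Sum: 754·(-7/32) + 197·(5/9) + 2·(35/48) + 1170·(-3/32) + 5714·(1/36) = -5

-5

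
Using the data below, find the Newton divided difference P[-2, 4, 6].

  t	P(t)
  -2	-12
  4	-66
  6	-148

P[-2,4] = (-66 - (-12)) / (4 - (-2)) = -9
P[4,6] = (-148 - (-66)) / (6 - 4) = -41
P[-2,4,6] = (-41 - (-9)) / (6 - (-2)) = -4

-4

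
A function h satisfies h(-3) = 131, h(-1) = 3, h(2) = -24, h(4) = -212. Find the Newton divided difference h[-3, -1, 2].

h[-3,-1] = (3 - 131) / (-1 - (-3)) = -64
h[-1,2] = (-24 - 3) / (2 - (-1)) = -9
h[-3,-1,2] = (-9 - (-64)) / (2 - (-3)) = 11

11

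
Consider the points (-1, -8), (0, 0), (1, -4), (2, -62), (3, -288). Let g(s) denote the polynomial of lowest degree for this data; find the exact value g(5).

Evaluate each Lagrange basis at s = 5:
L_0(5) = (5)·(4)·(3)·(2)/[(-1)·(-2)·(-3)·(-4)] = 5
L_1(5) = (6)·(4)·(3)·(2)/[(1)·(-1)·(-2)·(-3)] = -24
L_2(5) = (6)·(5)·(3)·(2)/[(2)·(1)·(-1)·(-2)] = 45
L_3(5) = (6)·(5)·(4)·(2)/[(3)·(2)·(1)·(-1)] = -40
L_4(5) = (6)·(5)·(4)·(3)/[(4)·(3)·(2)·(1)] = 15
Sum: (-8)·(5) + 0 + (-4)·(45) + (-62)·(-40) + (-288)·(15) = -2060

-2060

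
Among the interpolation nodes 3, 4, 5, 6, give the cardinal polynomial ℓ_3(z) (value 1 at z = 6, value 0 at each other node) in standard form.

ℓ_3(z) = (1/6)z^3 - 2z^2 + (47/6)z - 10

ℓ_3(z) = (z - 3)(z - 4)(z - 5) / [(3)·(2)·(1)]
       = (z^3 - 12z^2 + 47z - 60) / (6)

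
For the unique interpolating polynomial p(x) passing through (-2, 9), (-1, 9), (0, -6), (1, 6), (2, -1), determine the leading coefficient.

-11/3

The leading coefficient equals the top divided difference p[-2,-1,0,1,2].
p[-2,-1] = (9 - 9) / (-1 - (-2)) = 0
p[-1,0] = (-6 - 9) / (0 - (-1)) = -15
p[0,1] = (6 - (-6)) / (1 - 0) = 12
p[1,2] = (-1 - 6) / (2 - 1) = -7
p[-2,-1,0] = (-15 - 0) / (0 - (-2)) = -15/2
p[-1,0,1] = (12 - (-15)) / (1 - (-1)) = 27/2
p[0,1,2] = (-7 - 12) / (2 - 0) = -19/2
p[-2,-1,0,1] = (27/2 - (-15/2)) / (1 - (-2)) = 7
p[-1,0,1,2] = (-19/2 - 27/2) / (2 - (-1)) = -23/3
p[-2,-1,0,1,2] = (-23/3 - 7) / (2 - (-2)) = -11/3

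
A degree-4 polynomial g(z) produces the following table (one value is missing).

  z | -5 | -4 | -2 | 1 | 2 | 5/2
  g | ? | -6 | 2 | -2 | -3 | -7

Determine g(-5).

The 5 known values determine g uniquely (degree ≤ 4).
Evaluate each Lagrange basis at z = -5:
L_0(-5) = (-3)·(-6)·(-7)·(-15/2)/[(-2)·(-5)·(-6)·(-13/2)] = 63/26
L_1(-5) = (-1)·(-6)·(-7)·(-15/2)/[(2)·(-3)·(-4)·(-9/2)] = -35/12
L_2(-5) = (-1)·(-3)·(-7)·(-15/2)/[(5)·(3)·(-1)·(-3/2)] = 7
L_3(-5) = (-1)·(-3)·(-6)·(-15/2)/[(6)·(4)·(1)·(-1/2)] = -45/4
L_4(-5) = (-1)·(-3)·(-6)·(-7)/[(13/2)·(9/2)·(3/2)·(1/2)] = 224/39
Sum: (-6)·(63/26) + 2·(-35/12) + (-2)·(7) + (-3)·(-45/4) + (-7)·(224/39) = -2123/52

-2123/52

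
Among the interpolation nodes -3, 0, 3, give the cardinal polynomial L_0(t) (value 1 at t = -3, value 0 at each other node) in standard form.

L_0(t) = (1/18)t^2 - (1/6)t

L_0(t) = t(t - 3) / [(-3)·(-6)]
       = (t^2 - 3t) / (18)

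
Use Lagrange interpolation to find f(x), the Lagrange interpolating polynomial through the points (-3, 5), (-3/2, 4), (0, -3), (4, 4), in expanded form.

f(x) = (5/14)x^3 + (23/84)x^2 - (425/84)x - 3

L_0(x) = (x + 3/2)x(x - 4) / [-63/2] = -(2/63)x^3 + (5/63)x^2 + (4/21)x
L_1(x) = (x + 3)x(x - 4) / [99/8] = (8/99)x^3 - (8/99)x^2 - (32/33)x
L_2(x) = (x + 3)(x + 3/2)(x - 4) / [-18] = -(1/18)x^3 - (1/36)x^2 + (3/4)x + 1
L_3(x) = (x + 3)(x + 3/2)x / [154] = (1/154)x^3 + (9/308)x^2 + (9/308)x
f(x) = 5·L_0 + 4·L_1 + (-3)·L_2 + 4·L_3
  5·L_0(x) = -(10/63)x^3 + (25/63)x^2 + (20/21)x
  4·L_1(x) = (32/99)x^3 - (32/99)x^2 - (128/33)x
  (-3)·L_2(x) = (1/6)x^3 + (1/12)x^2 - (9/4)x - 3
  4·L_3(x) = (2/77)x^3 + (9/77)x^2 + (9/77)x
Adding term by term: (5/14)x^3 + (23/84)x^2 - (425/84)x - 3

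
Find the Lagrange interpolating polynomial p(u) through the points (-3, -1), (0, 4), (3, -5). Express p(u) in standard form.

Build the Lagrange basis polynomials:
L_0(u) = u(u - 3) / [18] = (1/18)u^2 - (1/6)u
L_1(u) = (u + 3)(u - 3) / [-9] = -(1/9)u^2 + 1
L_2(u) = (u + 3)u / [18] = (1/18)u^2 + (1/6)u
p(u) = (-1)·L_0 + 4·L_1 + (-5)·L_2
  (-1)·L_0(u) = -(1/18)u^2 + (1/6)u
  4·L_1(u) = -(4/9)u^2 + 4
  (-5)·L_2(u) = -(5/18)u^2 - (5/6)u
Adding term by term: -(7/9)u^2 - (2/3)u + 4

p(u) = -(7/9)u^2 - (2/3)u + 4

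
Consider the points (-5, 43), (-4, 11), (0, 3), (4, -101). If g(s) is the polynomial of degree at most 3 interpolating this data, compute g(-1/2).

11/8

Evaluate each Lagrange basis at s = -1/2:
L_0(-1/2) = (7/2)·(-1/2)·(-9/2)/[(-1)·(-5)·(-9)] = -7/40
L_1(-1/2) = (9/2)·(-1/2)·(-9/2)/[(1)·(-4)·(-8)] = 81/256
L_2(-1/2) = (9/2)·(7/2)·(-9/2)/[(5)·(4)·(-4)] = 567/640
L_3(-1/2) = (9/2)·(7/2)·(-1/2)/[(9)·(8)·(4)] = -7/256
Sum: 43·(-7/40) + 11·(81/256) + 3·(567/640) + (-101)·(-7/256) = 11/8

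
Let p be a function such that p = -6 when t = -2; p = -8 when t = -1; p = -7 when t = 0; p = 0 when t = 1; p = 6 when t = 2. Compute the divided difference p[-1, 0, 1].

3

p[-1,0] = (-7 - (-8)) / (0 - (-1)) = 1
p[0,1] = (0 - (-7)) / (1 - 0) = 7
p[-1,0,1] = (7 - 1) / (1 - (-1)) = 3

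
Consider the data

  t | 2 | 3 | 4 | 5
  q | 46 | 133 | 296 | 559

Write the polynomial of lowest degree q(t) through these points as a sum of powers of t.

Build the Lagrange basis polynomials:
L_0(t) = (t - 3)(t - 4)(t - 5) / [-6] = -(1/6)t^3 + 2t^2 - (47/6)t + 10
L_1(t) = (t - 2)(t - 4)(t - 5) / [2] = (1/2)t^3 - (11/2)t^2 + 19t - 20
L_2(t) = (t - 2)(t - 3)(t - 5) / [-2] = -(1/2)t^3 + 5t^2 - (31/2)t + 15
L_3(t) = (t - 2)(t - 3)(t - 4) / [6] = (1/6)t^3 - (3/2)t^2 + (13/3)t - 4
q(t) = 46·L_0 + 133·L_1 + 296·L_2 + 559·L_3
  46·L_0(t) = -(23/3)t^3 + 92t^2 - (1081/3)t + 460
  133·L_1(t) = (133/2)t^3 - (1463/2)t^2 + 2527t - 2660
  296·L_2(t) = -148t^3 + 1480t^2 - 4588t + 4440
  559·L_3(t) = (559/6)t^3 - (1677/2)t^2 + (7267/3)t - 2236
Adding term by term: 4t^3 + 2t^2 + t + 4

q(t) = 4t^3 + 2t^2 + t + 4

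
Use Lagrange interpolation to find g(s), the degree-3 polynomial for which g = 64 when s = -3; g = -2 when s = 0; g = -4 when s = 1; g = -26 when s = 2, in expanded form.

Build the Lagrange basis polynomials:
L_0(s) = s(s - 1)(s - 2) / [-60] = -(1/60)s^3 + (1/20)s^2 - (1/30)s
L_1(s) = (s + 3)(s - 1)(s - 2) / [6] = (1/6)s^3 - (7/6)s + 1
L_2(s) = (s + 3)s(s - 2) / [-4] = -(1/4)s^3 - (1/4)s^2 + (3/2)s
L_3(s) = (s + 3)s(s - 1) / [10] = (1/10)s^3 + (1/5)s^2 - (3/10)s
g(s) = 64·L_0 + (-2)·L_1 + (-4)·L_2 + (-26)·L_3
  64·L_0(s) = -(16/15)s^3 + (16/5)s^2 - (32/15)s
  (-2)·L_1(s) = -(1/3)s^3 + (7/3)s - 2
  (-4)·L_2(s) = s^3 + s^2 - 6s
  (-26)·L_3(s) = -(13/5)s^3 - (26/5)s^2 + (39/5)s
Adding term by term: -3s^3 - s^2 + 2s - 2

g(s) = -3s^3 - s^2 + 2s - 2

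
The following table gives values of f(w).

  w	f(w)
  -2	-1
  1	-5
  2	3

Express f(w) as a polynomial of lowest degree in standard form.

f(w) = (7/3)w^2 + w - 25/3

Newton's divided differences:
f[-2,1] = (-5 - (-1)) / (1 - (-2)) = -4/3
f[1,2] = (3 - (-5)) / (2 - 1) = 8
f[-2,1,2] = (8 - (-4/3)) / (2 - (-2)) = 7/3
f(w) = -1 + (-4/3)·(w + 2) + (7/3)·(w + 2)(w - 1)
Expanding: f(w) = (7/3)w^2 + w - 25/3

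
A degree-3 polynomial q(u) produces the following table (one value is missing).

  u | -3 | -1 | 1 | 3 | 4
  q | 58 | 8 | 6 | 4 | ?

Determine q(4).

The 4 known values determine q uniquely (degree ≤ 3).
L_0(4) = (5)·(3)·(1)/[(-2)·(-4)·(-6)] = -5/16
L_1(4) = (7)·(3)·(1)/[(2)·(-2)·(-4)] = 21/16
L_2(4) = (7)·(5)·(1)/[(4)·(2)·(-2)] = -35/16
L_3(4) = (7)·(5)·(3)/[(6)·(4)·(2)] = 35/16
Sum: 58·(-5/16) + 8·(21/16) + 6·(-35/16) + 4·(35/16) = -12

-12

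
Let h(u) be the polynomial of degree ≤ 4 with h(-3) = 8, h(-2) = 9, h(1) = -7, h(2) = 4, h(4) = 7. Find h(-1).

Evaluate each Lagrange basis at u = -1:
L_0(-1) = (1)·(-2)·(-3)·(-5)/[(-1)·(-4)·(-5)·(-7)] = -3/14
L_1(-1) = (2)·(-2)·(-3)·(-5)/[(1)·(-3)·(-4)·(-6)] = 5/6
L_2(-1) = (2)·(1)·(-3)·(-5)/[(4)·(3)·(-1)·(-3)] = 5/6
L_3(-1) = (2)·(1)·(-2)·(-5)/[(5)·(4)·(1)·(-2)] = -1/2
L_4(-1) = (2)·(1)·(-2)·(-3)/[(7)·(6)·(3)·(2)] = 1/21
Sum: 8·(-3/14) + 9·(5/6) + (-7)·(5/6) + 4·(-1/2) + 7·(1/21) = -12/7

-12/7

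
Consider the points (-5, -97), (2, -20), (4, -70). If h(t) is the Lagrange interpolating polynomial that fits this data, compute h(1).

-7

L_0(1) = (-1)·(-3)/[(-7)·(-9)] = 1/21
L_1(1) = (6)·(-3)/[(7)·(-2)] = 9/7
L_2(1) = (6)·(-1)/[(9)·(2)] = -1/3
Sum: (-97)·(1/21) + (-20)·(9/7) + (-70)·(-1/3) = -7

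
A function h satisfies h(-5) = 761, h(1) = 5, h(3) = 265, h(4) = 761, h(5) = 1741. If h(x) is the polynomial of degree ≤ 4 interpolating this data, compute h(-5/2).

173/8

Evaluate each Lagrange basis at x = -5/2:
L_0(-5/2) = (-7/2)·(-11/2)·(-13/2)·(-15/2)/[(-6)·(-8)·(-9)·(-10)] = 1001/4608
L_1(-5/2) = (5/2)·(-11/2)·(-13/2)·(-15/2)/[(6)·(-2)·(-3)·(-4)] = 3575/768
L_2(-5/2) = (5/2)·(-7/2)·(-13/2)·(-15/2)/[(8)·(2)·(-1)·(-2)] = -6825/512
L_3(-5/2) = (5/2)·(-7/2)·(-11/2)·(-15/2)/[(9)·(3)·(1)·(-1)] = 1925/144
L_4(-5/2) = (5/2)·(-7/2)·(-11/2)·(-13/2)/[(10)·(4)·(2)·(1)] = -1001/256
Sum: 761·(1001/4608) + 5·(3575/768) + 265·(-6825/512) + 761·(1925/144) + 1741·(-1001/256) = 173/8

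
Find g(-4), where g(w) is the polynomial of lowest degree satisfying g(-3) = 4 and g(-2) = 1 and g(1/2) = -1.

L_0(-4) = (-2)·(-9/2)/[(-1)·(-7/2)] = 18/7
L_1(-4) = (-1)·(-9/2)/[(1)·(-5/2)] = -9/5
L_2(-4) = (-1)·(-2)/[(7/2)·(5/2)] = 8/35
Sum: 4·(18/7) + 1·(-9/5) + (-1)·(8/35) = 289/35

289/35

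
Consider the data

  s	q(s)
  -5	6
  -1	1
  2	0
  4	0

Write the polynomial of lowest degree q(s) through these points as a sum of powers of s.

q(s) = -(1/140)s^3 + (43/420)s^2 - (29/70)s + 10/21

Build the Lagrange basis polynomials:
L_0(s) = (s + 1)(s - 2)(s - 4) / [-252] = -(1/252)s^3 + (5/252)s^2 - (1/126)s - 2/63
L_1(s) = (s + 5)(s - 2)(s - 4) / [60] = (1/60)s^3 - (1/60)s^2 - (11/30)s + 2/3
L_2(s) = (s + 5)(s + 1)(s - 4) / [-42] = -(1/42)s^3 - (1/21)s^2 + (19/42)s + 10/21
L_3(s) = (s + 5)(s + 1)(s - 2) / [90] = (1/90)s^3 + (2/45)s^2 - (7/90)s - 1/9
q(s) = 6·L_0 + 1·L_1 + 0·L_2 + 0·L_3
  6·L_0(s) = -(1/42)s^3 + (5/42)s^2 - (1/21)s - 4/21
  1·L_1(s) = (1/60)s^3 - (1/60)s^2 - (11/30)s + 2/3
  0·L_2(s) = 0
  0·L_3(s) = 0
Adding term by term: -(1/140)s^3 + (43/420)s^2 - (29/70)s + 10/21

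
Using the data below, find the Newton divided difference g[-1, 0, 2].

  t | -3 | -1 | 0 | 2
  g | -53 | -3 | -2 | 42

7

g[-1,0] = (-2 - (-3)) / (0 - (-1)) = 1
g[0,2] = (42 - (-2)) / (2 - 0) = 22
g[-1,0,2] = (22 - 1) / (2 - (-1)) = 7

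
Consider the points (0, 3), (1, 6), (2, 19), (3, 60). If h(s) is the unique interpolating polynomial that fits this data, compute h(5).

298

Evaluate each Lagrange basis at s = 5:
L_0(5) = (4)·(3)·(2)/[(-1)·(-2)·(-3)] = -4
L_1(5) = (5)·(3)·(2)/[(1)·(-1)·(-2)] = 15
L_2(5) = (5)·(4)·(2)/[(2)·(1)·(-1)] = -20
L_3(5) = (5)·(4)·(3)/[(3)·(2)·(1)] = 10
Sum: 3·(-4) + 6·(15) + 19·(-20) + 60·(10) = 298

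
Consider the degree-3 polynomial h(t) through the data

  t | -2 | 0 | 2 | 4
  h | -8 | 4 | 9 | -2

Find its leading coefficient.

-3/16

The leading coefficient equals the top divided difference h[-2,0,2,4].
h[-2,0] = (4 - (-8)) / (0 - (-2)) = 6
h[0,2] = (9 - 4) / (2 - 0) = 5/2
h[2,4] = (-2 - 9) / (4 - 2) = -11/2
h[-2,0,2] = (5/2 - 6) / (2 - (-2)) = -7/8
h[0,2,4] = (-11/2 - 5/2) / (4 - 0) = -2
h[-2,0,2,4] = (-2 - (-7/8)) / (4 - (-2)) = -3/16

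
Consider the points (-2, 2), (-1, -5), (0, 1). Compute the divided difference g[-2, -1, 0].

13/2

g[-2,-1] = (-5 - 2) / (-1 - (-2)) = -7
g[-1,0] = (1 - (-5)) / (0 - (-1)) = 6
g[-2,-1,0] = (6 - (-7)) / (0 - (-2)) = 13/2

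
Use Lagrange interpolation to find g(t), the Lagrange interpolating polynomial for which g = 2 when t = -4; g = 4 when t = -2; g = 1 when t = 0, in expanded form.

g(t) = -(5/8)t^2 - (11/4)t + 1

Build the Lagrange basis polynomials:
L_0(t) = (t + 2)t / [8] = (1/8)t^2 + (1/4)t
L_1(t) = (t + 4)t / [-4] = -(1/4)t^2 - t
L_2(t) = (t + 4)(t + 2) / [8] = (1/8)t^2 + (3/4)t + 1
g(t) = 2·L_0 + 4·L_1 + 1·L_2
  2·L_0(t) = (1/4)t^2 + (1/2)t
  4·L_1(t) = -t^2 - 4t
  1·L_2(t) = (1/8)t^2 + (3/4)t + 1
Adding term by term: -(5/8)t^2 - (11/4)t + 1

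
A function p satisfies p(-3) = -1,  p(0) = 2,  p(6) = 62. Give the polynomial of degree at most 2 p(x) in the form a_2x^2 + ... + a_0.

Build the Lagrange basis polynomials:
L_0(x) = x(x - 6) / [27] = (1/27)x^2 - (2/9)x
L_1(x) = (x + 3)(x - 6) / [-18] = -(1/18)x^2 + (1/6)x + 1
L_2(x) = (x + 3)x / [54] = (1/54)x^2 + (1/18)x
p(x) = (-1)·L_0 + 2·L_1 + 62·L_2
  (-1)·L_0(x) = -(1/27)x^2 + (2/9)x
  2·L_1(x) = -(1/9)x^2 + (1/3)x + 2
  62·L_2(x) = (31/27)x^2 + (31/9)x
Adding term by term: x^2 + 4x + 2

p(x) = x^2 + 4x + 2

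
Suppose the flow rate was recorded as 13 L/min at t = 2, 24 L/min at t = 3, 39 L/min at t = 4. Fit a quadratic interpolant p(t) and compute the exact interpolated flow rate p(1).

6

Evaluate each Lagrange basis at t = 1:
L_0(1) = (-2)·(-3)/[(-1)·(-2)] = 3
L_1(1) = (-1)·(-3)/[(1)·(-1)] = -3
L_2(1) = (-1)·(-2)/[(2)·(1)] = 1
Sum: 13·(3) + 24·(-3) + 39·(1) = 6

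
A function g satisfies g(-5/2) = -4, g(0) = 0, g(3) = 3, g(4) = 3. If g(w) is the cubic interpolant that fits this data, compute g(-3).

-6819/1430

Evaluate each Lagrange basis at w = -3:
L_0(-3) = (-3)·(-6)·(-7)/[(-5/2)·(-11/2)·(-13/2)] = 1008/715
L_1(-3) = (-1/2)·(-6)·(-7)/[(5/2)·(-3)·(-4)] = -7/10
L_2(-3) = (-1/2)·(-3)·(-7)/[(11/2)·(3)·(-1)] = 7/11
L_3(-3) = (-1/2)·(-3)·(-6)/[(13/2)·(4)·(1)] = -9/26
Sum: (-4)·(1008/715) + 0 + 3·(7/11) + 3·(-9/26) = -6819/1430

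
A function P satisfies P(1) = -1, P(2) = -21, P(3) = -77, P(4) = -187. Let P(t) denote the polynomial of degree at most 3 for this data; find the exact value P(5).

Using Newton's divided-difference form:
P[1,2] = (-21 - (-1)) / (2 - 1) = -20
P[2,3] = (-77 - (-21)) / (3 - 2) = -56
P[3,4] = (-187 - (-77)) / (4 - 3) = -110
P[1,2,3] = (-56 - (-20)) / (3 - 1) = -18
P[2,3,4] = (-110 - (-56)) / (4 - 2) = -27
P[1,2,3,4] = (-27 - (-18)) / (4 - 1) = -3
P(5) = -1 + (-20)·(4) + (-18)·(4)·(3) + (-3)·(4)·(3)·(2) = -369

-369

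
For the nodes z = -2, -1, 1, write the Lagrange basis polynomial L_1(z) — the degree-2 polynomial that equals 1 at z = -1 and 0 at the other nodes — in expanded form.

L_1(z) = -(1/2)z^2 - (1/2)z + 1

L_1(z) = (z + 2)(z - 1) / [(1)·(-2)]
       = (z^2 + z - 2) / (-2)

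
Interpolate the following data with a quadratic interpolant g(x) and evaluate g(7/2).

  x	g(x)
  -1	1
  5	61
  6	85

Using Newton's divided-difference form:
g[-1,5] = (61 - 1) / (5 - (-1)) = 10
g[5,6] = (85 - 61) / (6 - 5) = 24
g[-1,5,6] = (24 - 10) / (6 - (-1)) = 2
g(7/2) = 1 + 10·(9/2) + 2·(9/2)·(-3/2) = 65/2

65/2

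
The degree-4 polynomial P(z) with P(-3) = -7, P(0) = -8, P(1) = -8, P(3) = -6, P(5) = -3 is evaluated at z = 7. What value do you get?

Evaluate each Lagrange basis at z = 7:
L_0(7) = (7)·(6)·(4)·(2)/[(-3)·(-4)·(-6)·(-8)] = 7/12
L_1(7) = (10)·(6)·(4)·(2)/[(3)·(-1)·(-3)·(-5)] = -32/3
L_2(7) = (10)·(7)·(4)·(2)/[(4)·(1)·(-2)·(-4)] = 35/2
L_3(7) = (10)·(7)·(6)·(2)/[(6)·(3)·(2)·(-2)] = -35/3
L_4(7) = (10)·(7)·(6)·(4)/[(8)·(5)·(4)·(2)] = 21/4
Sum: (-7)·(7/12) + (-8)·(-32/3) + (-8)·(35/2) + (-6)·(-35/3) + (-3)·(21/4) = -9/2

-9/2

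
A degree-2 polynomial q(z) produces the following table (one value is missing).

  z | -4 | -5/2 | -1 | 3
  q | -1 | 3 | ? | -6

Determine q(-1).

326/77

The 3 known values determine q uniquely (degree ≤ 2).
L_0(-1) = (3/2)·(-4)/[(-3/2)·(-7)] = -4/7
L_1(-1) = (3)·(-4)/[(3/2)·(-11/2)] = 16/11
L_2(-1) = (3)·(3/2)/[(7)·(11/2)] = 9/77
Sum: (-1)·(-4/7) + 3·(16/11) + (-6)·(9/77) = 326/77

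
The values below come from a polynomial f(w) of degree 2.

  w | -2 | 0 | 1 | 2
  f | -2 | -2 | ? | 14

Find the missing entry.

The 3 known values determine f uniquely (degree ≤ 2).
Evaluate each Lagrange basis at w = 1:
L_0(1) = (1)·(-1)/[(-2)·(-4)] = -1/8
L_1(1) = (3)·(-1)/[(2)·(-2)] = 3/4
L_2(1) = (3)·(1)/[(4)·(2)] = 3/8
Sum: (-2)·(-1/8) + (-2)·(3/4) + 14·(3/8) = 4

4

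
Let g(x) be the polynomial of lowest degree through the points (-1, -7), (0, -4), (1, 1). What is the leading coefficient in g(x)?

1

L_0(x) = x(x - 1) / [2] = (1/2)x^2 - (1/2)x
L_1(x) = (x + 1)(x - 1) / [-1] = -x^2 + 1
L_2(x) = (x + 1)x / [2] = (1/2)x^2 + (1/2)x
g(x) = (-7)·L_0 + (-4)·L_1 + 1·L_2
Only the coefficient of x^2 is needed; take it from each L_i and combine:
(-7)·(1/2) + (-4)·(-1) + 1·(1/2) = 1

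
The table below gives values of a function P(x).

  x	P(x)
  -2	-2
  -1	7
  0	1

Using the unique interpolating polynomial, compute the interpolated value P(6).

Evaluate each Lagrange basis at x = 6:
L_0(6) = (7)·(6)/[(-1)·(-2)] = 21
L_1(6) = (8)·(6)/[(1)·(-1)] = -48
L_2(6) = (8)·(7)/[(2)·(1)] = 28
Sum: (-2)·(21) + 7·(-48) + 1·(28) = -350

-350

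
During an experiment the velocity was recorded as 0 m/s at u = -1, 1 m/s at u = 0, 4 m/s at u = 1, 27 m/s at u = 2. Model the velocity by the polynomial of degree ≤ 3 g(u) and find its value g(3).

L_0(3) = (3)·(2)·(1)/[(-1)·(-2)·(-3)] = -1
L_1(3) = (4)·(2)·(1)/[(1)·(-1)·(-2)] = 4
L_2(3) = (4)·(3)·(1)/[(2)·(1)·(-1)] = -6
L_3(3) = (4)·(3)·(2)/[(3)·(2)·(1)] = 4
Sum: 0 + 1·(4) + 4·(-6) + 27·(4) = 88

88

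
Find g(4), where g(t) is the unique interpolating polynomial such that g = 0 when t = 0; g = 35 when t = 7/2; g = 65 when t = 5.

44

L_0(4) = (1/2)·(-1)/[(-7/2)·(-5)] = -1/35
L_1(4) = (4)·(-1)/[(7/2)·(-3/2)] = 16/21
L_2(4) = (4)·(1/2)/[(5)·(3/2)] = 4/15
Sum: 0 + 35·(16/21) + 65·(4/15) = 44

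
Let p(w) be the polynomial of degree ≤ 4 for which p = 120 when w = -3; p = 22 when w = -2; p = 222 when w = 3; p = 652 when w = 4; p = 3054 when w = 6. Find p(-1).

L_0(-1) = (1)·(-4)·(-5)·(-7)/[(-1)·(-6)·(-7)·(-9)] = -10/27
L_1(-1) = (2)·(-4)·(-5)·(-7)/[(1)·(-5)·(-6)·(-8)] = 7/6
L_2(-1) = (2)·(1)·(-5)·(-7)/[(6)·(5)·(-1)·(-3)] = 7/9
L_3(-1) = (2)·(1)·(-4)·(-7)/[(7)·(6)·(1)·(-2)] = -2/3
L_4(-1) = (2)·(1)·(-4)·(-5)/[(9)·(8)·(3)·(2)] = 5/54
Sum: 120·(-10/27) + 22·(7/6) + 222·(7/9) + 652·(-2/3) + 3054·(5/54) = 2

2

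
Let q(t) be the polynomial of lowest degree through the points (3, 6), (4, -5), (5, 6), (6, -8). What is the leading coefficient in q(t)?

-47/6

The leading coefficient equals the top divided difference q[3,4,5,6].
q[3,4] = (-5 - 6) / (4 - 3) = -11
q[4,5] = (6 - (-5)) / (5 - 4) = 11
q[5,6] = (-8 - 6) / (6 - 5) = -14
q[3,4,5] = (11 - (-11)) / (5 - 3) = 11
q[4,5,6] = (-14 - 11) / (6 - 4) = -25/2
q[3,4,5,6] = (-25/2 - 11) / (6 - 3) = -47/6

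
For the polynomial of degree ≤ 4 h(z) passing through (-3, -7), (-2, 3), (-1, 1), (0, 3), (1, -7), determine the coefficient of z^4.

Build the Lagrange basis polynomials:
L_0(z) = (z + 2)(z + 1)z(z - 1) / [24] = (1/24)z^4 + (1/12)z^3 - (1/24)z^2 - (1/12)z
L_1(z) = (z + 3)(z + 1)z(z - 1) / [-6] = -(1/6)z^4 - (1/2)z^3 + (1/6)z^2 + (1/2)z
L_2(z) = (z + 3)(z + 2)z(z - 1) / [4] = (1/4)z^4 + z^3 + (1/4)z^2 - (3/2)z
L_3(z) = (z + 3)(z + 2)(z + 1)(z - 1) / [-6] = -(1/6)z^4 - (5/6)z^3 - (5/6)z^2 + (5/6)z + 1
L_4(z) = (z + 3)(z + 2)(z + 1)z / [24] = (1/24)z^4 + (1/4)z^3 + (11/24)z^2 + (1/4)z
h(z) = (-7)·L_0 + 3·L_1 + 1·L_2 + 3·L_3 + (-7)·L_4
Only the coefficient of z^4 is needed; take it from each L_i and combine:
(-7)·(1/24) + 3·(-1/6) + 1·(1/4) + 3·(-1/6) + (-7)·(1/24) = -4/3

-4/3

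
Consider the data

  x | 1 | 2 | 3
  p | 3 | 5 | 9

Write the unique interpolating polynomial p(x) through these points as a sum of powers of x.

L_0(x) = (x - 2)(x - 3) / [2] = (1/2)x^2 - (5/2)x + 3
L_1(x) = (x - 1)(x - 3) / [-1] = -x^2 + 4x - 3
L_2(x) = (x - 1)(x - 2) / [2] = (1/2)x^2 - (3/2)x + 1
p(x) = 3·L_0 + 5·L_1 + 9·L_2
  3·L_0(x) = (3/2)x^2 - (15/2)x + 9
  5·L_1(x) = -5x^2 + 20x - 15
  9·L_2(x) = (9/2)x^2 - (27/2)x + 9
Adding term by term: x^2 - x + 3

p(x) = x^2 - x + 3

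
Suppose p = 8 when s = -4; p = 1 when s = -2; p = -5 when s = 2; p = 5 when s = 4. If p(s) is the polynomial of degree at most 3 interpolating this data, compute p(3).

Using Newton's divided-difference form:
p[-4,-2] = (1 - 8) / (-2 - (-4)) = -7/2
p[-2,2] = (-5 - 1) / (2 - (-2)) = -3/2
p[2,4] = (5 - (-5)) / (4 - 2) = 5
p[-4,-2,2] = (-3/2 - (-7/2)) / (2 - (-4)) = 1/3
p[-2,2,4] = (5 - (-3/2)) / (4 - (-2)) = 13/12
p[-4,-2,2,4] = (13/12 - 1/3) / (4 - (-4)) = 3/32
p(3) = 8 + (-7/2)·(7) + (1/3)·(7)·(5) + (3/32)·(7)·(5)·(1) = -149/96

-149/96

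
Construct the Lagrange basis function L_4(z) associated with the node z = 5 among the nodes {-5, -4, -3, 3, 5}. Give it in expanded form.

L_4(z) = (1/1440)z^4 + (1/160)z^3 + (11/1440)z^2 - (9/160)z - 1/8

L_4(z) = (z + 5)(z + 4)(z + 3)(z - 3) / [(10)·(9)·(8)·(2)]
       = (z^4 + 9z^3 + 11z^2 - 81z - 180) / (1440)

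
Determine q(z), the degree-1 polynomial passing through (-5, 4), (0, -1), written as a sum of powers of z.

Build the Lagrange basis polynomials:
L_0(z) = z / [-5] = -(1/5)z
L_1(z) = (z + 5) / [5] = (1/5)z + 1
q(z) = 4·L_0 + (-1)·L_1
  4·L_0(z) = -(4/5)z
  (-1)·L_1(z) = -(1/5)z - 1
Adding term by term: -z - 1

q(z) = -z - 1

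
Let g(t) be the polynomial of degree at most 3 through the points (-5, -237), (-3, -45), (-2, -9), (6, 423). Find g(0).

3

Evaluate each Lagrange basis at t = 0:
L_0(0) = (3)·(2)·(-6)/[(-2)·(-3)·(-11)] = 6/11
L_1(0) = (5)·(2)·(-6)/[(2)·(-1)·(-9)] = -10/3
L_2(0) = (5)·(3)·(-6)/[(3)·(1)·(-8)] = 15/4
L_3(0) = (5)·(3)·(2)/[(11)·(9)·(8)] = 5/132
Sum: (-237)·(6/11) + (-45)·(-10/3) + (-9)·(15/4) + 423·(5/132) = 3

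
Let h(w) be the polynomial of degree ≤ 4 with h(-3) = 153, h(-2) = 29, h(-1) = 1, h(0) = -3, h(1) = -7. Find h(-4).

493

Using Newton's divided-difference form:
h[-3,-2] = (29 - 153) / (-2 - (-3)) = -124
h[-2,-1] = (1 - 29) / (-1 - (-2)) = -28
h[-1,0] = (-3 - 1) / (0 - (-1)) = -4
h[0,1] = (-7 - (-3)) / (1 - 0) = -4
h[-3,-2,-1] = (-28 - (-124)) / (-1 - (-3)) = 48
h[-2,-1,0] = (-4 - (-28)) / (0 - (-2)) = 12
h[-1,0,1] = (-4 - (-4)) / (1 - (-1)) = 0
h[-3,-2,-1,0] = (12 - 48) / (0 - (-3)) = -12
h[-2,-1,0,1] = (0 - 12) / (1 - (-2)) = -4
h[-3,-2,-1,0,1] = (-4 - (-12)) / (1 - (-3)) = 2
h(-4) = 153 + (-124)·(-1) + 48·(-1)·(-2) + (-12)·(-1)·(-2)·(-3) + 2·(-1)·(-2)·(-3)·(-4) = 493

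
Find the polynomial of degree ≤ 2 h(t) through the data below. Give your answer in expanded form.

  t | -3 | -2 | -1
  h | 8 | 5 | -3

L_0(t) = (t + 2)(t + 1) / [2] = (1/2)t^2 + (3/2)t + 1
L_1(t) = (t + 3)(t + 1) / [-1] = -t^2 - 4t - 3
L_2(t) = (t + 3)(t + 2) / [2] = (1/2)t^2 + (5/2)t + 3
h(t) = 8·L_0 + 5·L_1 + (-3)·L_2
  8·L_0(t) = 4t^2 + 12t + 8
  5·L_1(t) = -5t^2 - 20t - 15
  (-3)·L_2(t) = -(3/2)t^2 - (15/2)t - 9
Adding term by term: -(5/2)t^2 - (31/2)t - 16

h(t) = -(5/2)t^2 - (31/2)t - 16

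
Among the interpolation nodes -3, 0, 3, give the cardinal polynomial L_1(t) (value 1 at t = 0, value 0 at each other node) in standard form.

L_1(t) = (t + 3)(t - 3) / [(3)·(-3)]
       = (t^2 - 9) / (-9)

L_1(t) = -(1/9)t^2 + 1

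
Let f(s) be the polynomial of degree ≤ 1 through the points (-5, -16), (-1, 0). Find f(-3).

L_0(-3) = (-2)/[(-4)] = 1/2
L_1(-3) = (2)/[(4)] = 1/2
Sum: (-16)·(1/2) + 0 = -8

-8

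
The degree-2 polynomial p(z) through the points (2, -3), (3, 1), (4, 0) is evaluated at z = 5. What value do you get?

Evaluate each Lagrange basis at z = 5:
L_0(5) = (2)·(1)/[(-1)·(-2)] = 1
L_1(5) = (3)·(1)/[(1)·(-1)] = -3
L_2(5) = (3)·(2)/[(2)·(1)] = 3
Sum: (-3)·(1) + 1·(-3) + 0 = -6

-6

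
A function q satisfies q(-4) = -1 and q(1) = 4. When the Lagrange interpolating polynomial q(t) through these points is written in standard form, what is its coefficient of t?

1

The leading coefficient equals the top divided difference q[-4,1].
q[-4,1] = (4 - (-1)) / (1 - (-4)) = 1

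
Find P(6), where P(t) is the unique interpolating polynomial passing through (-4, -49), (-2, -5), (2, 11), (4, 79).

Evaluate each Lagrange basis at t = 6:
L_0(6) = (8)·(4)·(2)/[(-2)·(-6)·(-8)] = -2/3
L_1(6) = (10)·(4)·(2)/[(2)·(-4)·(-6)] = 5/3
L_2(6) = (10)·(8)·(2)/[(6)·(4)·(-2)] = -10/3
L_3(6) = (10)·(8)·(4)/[(8)·(6)·(2)] = 10/3
Sum: (-49)·(-2/3) + (-5)·(5/3) + 11·(-10/3) + 79·(10/3) = 251

251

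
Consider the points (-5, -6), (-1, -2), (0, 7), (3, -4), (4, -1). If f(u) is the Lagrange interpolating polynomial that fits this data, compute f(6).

Evaluate each Lagrange basis at u = 6:
L_0(6) = (7)·(6)·(3)·(2)/[(-4)·(-5)·(-8)·(-9)] = 7/40
L_1(6) = (11)·(6)·(3)·(2)/[(4)·(-1)·(-4)·(-5)] = -99/20
L_2(6) = (11)·(7)·(3)·(2)/[(5)·(1)·(-3)·(-4)] = 77/10
L_3(6) = (11)·(7)·(6)·(2)/[(8)·(4)·(3)·(-1)] = -77/8
L_4(6) = (11)·(7)·(6)·(3)/[(9)·(5)·(4)·(1)] = 77/10
Sum: (-6)·(7/40) + (-2)·(-99/20) + 7·(77/10) + (-4)·(-77/8) + (-1)·(77/10) = 1871/20

1871/20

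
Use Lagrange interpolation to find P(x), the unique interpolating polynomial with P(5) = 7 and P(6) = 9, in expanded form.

P(x) = 2x - 3

Build the Lagrange basis polynomials:
L_0(x) = (x - 6) / [-1] = -x + 6
L_1(x) = (x - 5) / [1] = x - 5
P(x) = 7·L_0 + 9·L_1
  7·L_0(x) = -7x + 42
  9·L_1(x) = 9x - 45
Adding term by term: 2x - 3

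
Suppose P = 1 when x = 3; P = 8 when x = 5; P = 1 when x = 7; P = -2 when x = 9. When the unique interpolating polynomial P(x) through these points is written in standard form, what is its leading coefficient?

Build the Lagrange basis polynomials:
L_0(x) = (x - 5)(x - 7)(x - 9) / [-48] = -(1/48)x^3 + (7/16)x^2 - (143/48)x + 105/16
L_1(x) = (x - 3)(x - 7)(x - 9) / [16] = (1/16)x^3 - (19/16)x^2 + (111/16)x - 189/16
L_2(x) = (x - 3)(x - 5)(x - 9) / [-16] = -(1/16)x^3 + (17/16)x^2 - (87/16)x + 135/16
L_3(x) = (x - 3)(x - 5)(x - 7) / [48] = (1/48)x^3 - (5/16)x^2 + (71/48)x - 35/16
P(x) = 1·L_0 + 8·L_1 + 1·L_2 + (-2)·L_3
Only the coefficient of x^3 is needed; take it from each L_i and combine:
1·(-1/48) + 8·(1/16) + 1·(-1/16) + (-2)·(1/48) = 3/8

3/8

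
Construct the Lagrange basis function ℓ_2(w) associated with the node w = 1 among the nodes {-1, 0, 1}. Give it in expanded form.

ℓ_2(w) = (w + 1)w / [(2)·(1)]
       = (w^2 + w) / (2)

ℓ_2(w) = (1/2)w^2 + (1/2)w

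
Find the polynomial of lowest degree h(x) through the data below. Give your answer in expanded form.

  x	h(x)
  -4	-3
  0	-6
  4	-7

h(x) = (1/16)x^2 - (1/2)x - 6

Build the Lagrange basis polynomials:
L_0(x) = x(x - 4) / [32] = (1/32)x^2 - (1/8)x
L_1(x) = (x + 4)(x - 4) / [-16] = -(1/16)x^2 + 1
L_2(x) = (x + 4)x / [32] = (1/32)x^2 + (1/8)x
h(x) = (-3)·L_0 + (-6)·L_1 + (-7)·L_2
  (-3)·L_0(x) = -(3/32)x^2 + (3/8)x
  (-6)·L_1(x) = (3/8)x^2 - 6
  (-7)·L_2(x) = -(7/32)x^2 - (7/8)x
Adding term by term: (1/16)x^2 - (1/2)x - 6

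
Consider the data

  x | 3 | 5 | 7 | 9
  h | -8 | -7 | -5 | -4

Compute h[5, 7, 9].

-1/8

h[5,7] = (-5 - (-7)) / (7 - 5) = 1
h[7,9] = (-4 - (-5)) / (9 - 7) = 1/2
h[5,7,9] = (1/2 - 1) / (9 - 5) = -1/8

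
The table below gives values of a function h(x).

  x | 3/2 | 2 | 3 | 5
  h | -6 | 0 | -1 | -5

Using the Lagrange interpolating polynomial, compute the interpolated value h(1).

-131/7

Evaluate each Lagrange basis at x = 1:
L_0(1) = (-1)·(-2)·(-4)/[(-1/2)·(-3/2)·(-7/2)] = 64/21
L_1(1) = (-1/2)·(-2)·(-4)/[(1/2)·(-1)·(-3)] = -8/3
L_2(1) = (-1/2)·(-1)·(-4)/[(3/2)·(1)·(-2)] = 2/3
L_3(1) = (-1/2)·(-1)·(-2)/[(7/2)·(3)·(2)] = -1/21
Sum: (-6)·(64/21) + 0 + (-1)·(2/3) + (-5)·(-1/21) = -131/7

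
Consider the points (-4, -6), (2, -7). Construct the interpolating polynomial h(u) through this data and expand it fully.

h(u) = -(1/6)u - 20/3

L_0(u) = (u - 2) / [-6] = -(1/6)u + 1/3
L_1(u) = (u + 4) / [6] = (1/6)u + 2/3
h(u) = (-6)·L_0 + (-7)·L_1
  (-6)·L_0(u) = u - 2
  (-7)·L_1(u) = -(7/6)u - 14/3
Adding term by term: -(1/6)u - 20/3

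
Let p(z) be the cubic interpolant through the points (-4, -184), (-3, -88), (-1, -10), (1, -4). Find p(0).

Evaluate each Lagrange basis at z = 0:
L_0(0) = (3)·(1)·(-1)/[(-1)·(-3)·(-5)] = 1/5
L_1(0) = (4)·(1)·(-1)/[(1)·(-2)·(-4)] = -1/2
L_2(0) = (4)·(3)·(-1)/[(3)·(2)·(-2)] = 1
L_3(0) = (4)·(3)·(1)/[(5)·(4)·(2)] = 3/10
Sum: (-184)·(1/5) + (-88)·(-1/2) + (-10)·(1) + (-4)·(3/10) = -4

-4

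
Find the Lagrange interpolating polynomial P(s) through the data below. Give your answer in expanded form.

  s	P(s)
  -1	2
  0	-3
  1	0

P(s) = 4s^2 - s - 3

L_0(s) = s(s - 1) / [2] = (1/2)s^2 - (1/2)s
L_1(s) = (s + 1)(s - 1) / [-1] = -s^2 + 1
L_2(s) = (s + 1)s / [2] = (1/2)s^2 + (1/2)s
P(s) = 2·L_0 + (-3)·L_1 + 0·L_2
  2·L_0(s) = s^2 - s
  (-3)·L_1(s) = 3s^2 - 3
  0·L_2(s) = 0
Adding term by term: 4s^2 - s - 3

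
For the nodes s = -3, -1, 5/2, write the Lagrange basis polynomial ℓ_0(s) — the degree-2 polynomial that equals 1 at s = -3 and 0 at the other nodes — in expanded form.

ℓ_0(s) = (s + 1)(s - 5/2) / [(-2)·(-11/2)]
       = (s^2 - (3/2)s - 5/2) / (11)

ℓ_0(s) = (1/11)s^2 - (3/22)s - 5/22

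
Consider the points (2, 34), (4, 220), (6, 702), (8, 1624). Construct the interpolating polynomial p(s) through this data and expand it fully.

p(s) = 3s^3 + s^2 + 3s

L_0(s) = (s - 4)(s - 6)(s - 8) / [-48] = -(1/48)s^3 + (3/8)s^2 - (13/6)s + 4
L_1(s) = (s - 2)(s - 6)(s - 8) / [16] = (1/16)s^3 - s^2 + (19/4)s - 6
L_2(s) = (s - 2)(s - 4)(s - 8) / [-16] = -(1/16)s^3 + (7/8)s^2 - (7/2)s + 4
L_3(s) = (s - 2)(s - 4)(s - 6) / [48] = (1/48)s^3 - (1/4)s^2 + (11/12)s - 1
p(s) = 34·L_0 + 220·L_1 + 702·L_2 + 1624·L_3
  34·L_0(s) = -(17/24)s^3 + (51/4)s^2 - (221/3)s + 136
  220·L_1(s) = (55/4)s^3 - 220s^2 + 1045s - 1320
  702·L_2(s) = -(351/8)s^3 + (2457/4)s^2 - 2457s + 2808
  1624·L_3(s) = (203/6)s^3 - 406s^2 + (4466/3)s - 1624
Adding term by term: 3s^3 + s^2 + 3s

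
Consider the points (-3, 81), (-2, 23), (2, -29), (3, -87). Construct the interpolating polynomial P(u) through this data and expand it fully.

P(u) = -3u^3 - u - 3

Newton's divided differences:
P[-3,-2] = (23 - 81) / (-2 - (-3)) = -58
P[-2,2] = (-29 - 23) / (2 - (-2)) = -13
P[2,3] = (-87 - (-29)) / (3 - 2) = -58
P[-3,-2,2] = (-13 - (-58)) / (2 - (-3)) = 9
P[-2,2,3] = (-58 - (-13)) / (3 - (-2)) = -9
P[-3,-2,2,3] = (-9 - 9) / (3 - (-3)) = -3
P(u) = 81 + (-58)·(u + 3) + 9·(u + 3)(u + 2) + (-3)·(u + 3)(u + 2)(u - 2)
Expanding: P(u) = -3u^3 - u - 3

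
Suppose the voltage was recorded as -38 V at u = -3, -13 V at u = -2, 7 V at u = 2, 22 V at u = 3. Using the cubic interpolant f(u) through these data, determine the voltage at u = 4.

53

Evaluate each Lagrange basis at u = 4:
L_0(4) = (6)·(2)·(1)/[(-1)·(-5)·(-6)] = -2/5
L_1(4) = (7)·(2)·(1)/[(1)·(-4)·(-5)] = 7/10
L_2(4) = (7)·(6)·(1)/[(5)·(4)·(-1)] = -21/10
L_3(4) = (7)·(6)·(2)/[(6)·(5)·(1)] = 14/5
Sum: (-38)·(-2/5) + (-13)·(7/10) + 7·(-21/10) + 22·(14/5) = 53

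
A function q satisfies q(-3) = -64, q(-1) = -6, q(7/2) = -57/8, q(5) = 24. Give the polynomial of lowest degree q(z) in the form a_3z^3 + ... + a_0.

q(z) = z^3 - 4z^2 - 1

Build the Lagrange basis polynomials:
L_0(z) = (z + 1)(z - 7/2)(z - 5) / [-104] = -(1/104)z^3 + (15/208)z^2 - (9/104)z - 35/208
L_1(z) = (z + 3)(z - 7/2)(z - 5) / [54] = (1/54)z^3 - (11/108)z^2 - (4/27)z + 35/36
L_2(z) = (z + 3)(z + 1)(z - 5) / [-351/8] = -(8/351)z^3 + (8/351)z^2 + (136/351)z + 40/117
L_3(z) = (z + 3)(z + 1)(z - 7/2) / [72] = (1/72)z^3 + (1/144)z^2 - (11/72)z - 7/48
q(z) = (-64)·L_0 + (-6)·L_1 + (-57/8)·L_2 + 24·L_3
  (-64)·L_0(z) = (8/13)z^3 - (60/13)z^2 + (72/13)z + 140/13
  (-6)·L_1(z) = -(1/9)z^3 + (11/18)z^2 + (8/9)z - 35/6
  (-57/8)·L_2(z) = (19/117)z^3 - (19/117)z^2 - (323/117)z - 95/39
  24·L_3(z) = (1/3)z^3 + (1/6)z^2 - (11/3)z - 7/2
Adding term by term: z^3 - 4z^2 - 1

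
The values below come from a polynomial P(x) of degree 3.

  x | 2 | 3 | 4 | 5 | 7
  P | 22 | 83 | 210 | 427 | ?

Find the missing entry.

The 4 known values determine P uniquely (degree ≤ 3).
Evaluate each Lagrange basis at x = 7:
L_0(7) = (4)·(3)·(2)/[(-1)·(-2)·(-3)] = -4
L_1(7) = (5)·(3)·(2)/[(1)·(-1)·(-2)] = 15
L_2(7) = (5)·(4)·(2)/[(2)·(1)·(-1)] = -20
L_3(7) = (5)·(4)·(3)/[(3)·(2)·(1)] = 10
Sum: 22·(-4) + 83·(15) + 210·(-20) + 427·(10) = 1227

1227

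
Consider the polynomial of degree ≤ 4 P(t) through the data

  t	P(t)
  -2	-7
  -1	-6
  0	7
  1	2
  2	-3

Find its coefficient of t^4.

2

Build the Lagrange basis polynomials:
L_0(t) = (t + 1)t(t - 1)(t - 2) / [24] = (1/24)t^4 - (1/12)t^3 - (1/24)t^2 + (1/12)t
L_1(t) = (t + 2)t(t - 1)(t - 2) / [-6] = -(1/6)t^4 + (1/6)t^3 + (2/3)t^2 - (2/3)t
L_2(t) = (t + 2)(t + 1)(t - 1)(t - 2) / [4] = (1/4)t^4 - (5/4)t^2 + 1
L_3(t) = (t + 2)(t + 1)t(t - 2) / [-6] = -(1/6)t^4 - (1/6)t^3 + (2/3)t^2 + (2/3)t
L_4(t) = (t + 2)(t + 1)t(t - 1) / [24] = (1/24)t^4 + (1/12)t^3 - (1/24)t^2 - (1/12)t
P(t) = (-7)·L_0 + (-6)·L_1 + 7·L_2 + 2·L_3 + (-3)·L_4
Only the coefficient of t^4 is needed; take it from each L_i and combine:
(-7)·(1/24) + (-6)·(-1/6) + 7·(1/4) + 2·(-1/6) + (-3)·(1/24) = 2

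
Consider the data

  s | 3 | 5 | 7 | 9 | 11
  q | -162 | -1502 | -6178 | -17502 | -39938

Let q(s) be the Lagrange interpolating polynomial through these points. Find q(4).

-577

L_0(4) = (-1)·(-3)·(-5)·(-7)/[(-2)·(-4)·(-6)·(-8)] = 35/128
L_1(4) = (1)·(-3)·(-5)·(-7)/[(2)·(-2)·(-4)·(-6)] = 35/32
L_2(4) = (1)·(-1)·(-5)·(-7)/[(4)·(2)·(-2)·(-4)] = -35/64
L_3(4) = (1)·(-1)·(-3)·(-7)/[(6)·(4)·(2)·(-2)] = 7/32
L_4(4) = (1)·(-1)·(-3)·(-5)/[(8)·(6)·(4)·(2)] = -5/128
Sum: (-162)·(35/128) + (-1502)·(35/32) + (-6178)·(-35/64) + (-17502)·(7/32) + (-39938)·(-5/128) = -577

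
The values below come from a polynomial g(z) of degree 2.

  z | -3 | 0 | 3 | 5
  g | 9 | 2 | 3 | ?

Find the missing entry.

The 3 known values determine g uniquely (degree ≤ 2).
Evaluate each Lagrange basis at z = 5:
L_0(5) = (5)·(2)/[(-3)·(-6)] = 5/9
L_1(5) = (8)·(2)/[(3)·(-3)] = -16/9
L_2(5) = (8)·(5)/[(6)·(3)] = 20/9
Sum: 9·(5/9) + 2·(-16/9) + 3·(20/9) = 73/9

73/9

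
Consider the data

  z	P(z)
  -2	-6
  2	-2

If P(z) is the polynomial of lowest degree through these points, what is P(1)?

-3

Evaluate each Lagrange basis at z = 1:
L_0(1) = (-1)/[(-4)] = 1/4
L_1(1) = (3)/[(4)] = 3/4
Sum: (-6)·(1/4) + (-2)·(3/4) = -3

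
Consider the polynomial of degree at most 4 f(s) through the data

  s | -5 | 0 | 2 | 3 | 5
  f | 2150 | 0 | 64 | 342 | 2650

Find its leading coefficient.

4

Build the Lagrange basis polynomials:
L_0(s) = s(s - 2)(s - 3)(s - 5) / [2800] = (1/2800)s^4 - (1/280)s^3 + (31/2800)s^2 - (3/280)s
L_1(s) = (s + 5)(s - 2)(s - 3)(s - 5) / [-150] = -(1/150)s^4 + (1/30)s^3 + (19/150)s^2 - (5/6)s + 1
L_2(s) = (s + 5)s(s - 3)(s - 5) / [42] = (1/42)s^4 - (1/14)s^3 - (25/42)s^2 + (25/14)s
L_3(s) = (s + 5)s(s - 2)(s - 5) / [-48] = -(1/48)s^4 + (1/24)s^3 + (25/48)s^2 - (25/24)s
L_4(s) = (s + 5)s(s - 2)(s - 3) / [300] = (1/300)s^4 - (19/300)s^2 + (1/10)s
f(s) = 2150·L_0 + 0·L_1 + 64·L_2 + 342·L_3 + 2650·L_4
Only the coefficient of s^4 is needed; take it from each L_i and combine:
2150·(1/2800) + 0·(-1/150) + 64·(1/42) + 342·(-1/48) + 2650·(1/300) = 4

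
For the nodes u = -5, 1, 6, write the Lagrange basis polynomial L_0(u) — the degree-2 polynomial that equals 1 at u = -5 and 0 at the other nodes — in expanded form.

L_0(u) = (1/66)u^2 - (7/66)u + 1/11

L_0(u) = (u - 1)(u - 6) / [(-6)·(-11)]
       = (u^2 - 7u + 6) / (66)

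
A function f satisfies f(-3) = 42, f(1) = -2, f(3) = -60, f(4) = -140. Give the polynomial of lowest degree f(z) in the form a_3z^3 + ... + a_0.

f(z) = -2z^3 - z^2 + z

Build the Lagrange basis polynomials:
L_0(z) = (z - 1)(z - 3)(z - 4) / [-168] = -(1/168)z^3 + (1/21)z^2 - (19/168)z + 1/14
L_1(z) = (z + 3)(z - 3)(z - 4) / [24] = (1/24)z^3 - (1/6)z^2 - (3/8)z + 3/2
L_2(z) = (z + 3)(z - 1)(z - 4) / [-12] = -(1/12)z^3 + (1/6)z^2 + (11/12)z - 1
L_3(z) = (z + 3)(z - 1)(z - 3) / [21] = (1/21)z^3 - (1/21)z^2 - (3/7)z + 3/7
f(z) = 42·L_0 + (-2)·L_1 + (-60)·L_2 + (-140)·L_3
  42·L_0(z) = -(1/4)z^3 + 2z^2 - (19/4)z + 3
  (-2)·L_1(z) = -(1/12)z^3 + (1/3)z^2 + (3/4)z - 3
  (-60)·L_2(z) = 5z^3 - 10z^2 - 55z + 60
  (-140)·L_3(z) = -(20/3)z^3 + (20/3)z^2 + 60z - 60
Adding term by term: -2z^3 - z^2 + z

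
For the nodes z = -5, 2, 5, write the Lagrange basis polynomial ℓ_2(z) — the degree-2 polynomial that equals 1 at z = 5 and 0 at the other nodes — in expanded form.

ℓ_2(z) = (1/30)z^2 + (1/10)z - 1/3

ℓ_2(z) = (z + 5)(z - 2) / [(10)·(3)]
       = (z^2 + 3z - 10) / (30)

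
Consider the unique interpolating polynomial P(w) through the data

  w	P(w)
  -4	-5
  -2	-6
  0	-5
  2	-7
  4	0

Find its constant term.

-5

L_0(w) = (w + 2)w(w - 2)(w - 4) / [384] = (1/384)w^4 - (1/96)w^3 - (1/96)w^2 + (1/24)w
L_1(w) = (w + 4)w(w - 2)(w - 4) / [-96] = -(1/96)w^4 + (1/48)w^3 + (1/6)w^2 - (1/3)w
L_2(w) = (w + 4)(w + 2)(w - 2)(w - 4) / [64] = (1/64)w^4 - (5/16)w^2 + 1
L_3(w) = (w + 4)(w + 2)w(w - 4) / [-96] = -(1/96)w^4 - (1/48)w^3 + (1/6)w^2 + (1/3)w
L_4(w) = (w + 4)(w + 2)w(w - 2) / [384] = (1/384)w^4 + (1/96)w^3 - (1/96)w^2 - (1/24)w
P(w) = (-5)·L_0 + (-6)·L_1 + (-5)·L_2 + (-7)·L_3 + 0·L_4
Only the constant term is needed; take it from each L_i and combine:
(-5)·(0) + (-6)·(0) + (-5)·(1) + (-7)·(0) + 0·(0) = -5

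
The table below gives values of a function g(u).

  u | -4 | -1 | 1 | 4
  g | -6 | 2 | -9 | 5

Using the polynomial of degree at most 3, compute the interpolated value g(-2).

107/20

L_0(-2) = (-1)·(-3)·(-6)/[(-3)·(-5)·(-8)] = 3/20
L_1(-2) = (2)·(-3)·(-6)/[(3)·(-2)·(-5)] = 6/5
L_2(-2) = (2)·(-1)·(-6)/[(5)·(2)·(-3)] = -2/5
L_3(-2) = (2)·(-1)·(-3)/[(8)·(5)·(3)] = 1/20
Sum: (-6)·(3/20) + 2·(6/5) + (-9)·(-2/5) + 5·(1/20) = 107/20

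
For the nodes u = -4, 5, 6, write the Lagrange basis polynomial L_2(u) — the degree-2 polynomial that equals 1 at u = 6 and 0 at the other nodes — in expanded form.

L_2(u) = (u + 4)(u - 5) / [(10)·(1)]
       = (u^2 - u - 20) / (10)

L_2(u) = (1/10)u^2 - (1/10)u - 2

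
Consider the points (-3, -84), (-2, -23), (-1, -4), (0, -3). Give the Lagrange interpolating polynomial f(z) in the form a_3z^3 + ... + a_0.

Build the Lagrange basis polynomials:
L_0(z) = (z + 2)(z + 1)z / [-6] = -(1/6)z^3 - (1/2)z^2 - (1/3)z
L_1(z) = (z + 3)(z + 1)z / [2] = (1/2)z^3 + 2z^2 + (3/2)z
L_2(z) = (z + 3)(z + 2)z / [-2] = -(1/2)z^3 - (5/2)z^2 - 3z
L_3(z) = (z + 3)(z + 2)(z + 1) / [6] = (1/6)z^3 + z^2 + (11/6)z + 1
f(z) = (-84)·L_0 + (-23)·L_1 + (-4)·L_2 + (-3)·L_3
  (-84)·L_0(z) = 14z^3 + 42z^2 + 28z
  (-23)·L_1(z) = -(23/2)z^3 - 46z^2 - (69/2)z
  (-4)·L_2(z) = 2z^3 + 10z^2 + 12z
  (-3)·L_3(z) = -(1/2)z^3 - 3z^2 - (11/2)z - 3
Adding term by term: 4z^3 + 3z^2 - 3

f(z) = 4z^3 + 3z^2 - 3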